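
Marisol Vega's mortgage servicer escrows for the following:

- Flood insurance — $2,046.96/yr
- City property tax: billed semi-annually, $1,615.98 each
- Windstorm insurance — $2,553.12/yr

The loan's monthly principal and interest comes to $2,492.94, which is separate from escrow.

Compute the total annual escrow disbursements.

Flood insurance: $2,046.96
City property tax: $1,615.98 × 2 = $3,231.96
Windstorm insurance: $2,553.12
Total annual escrow = $2,046.96 + $3,231.96 + $2,553.12 = $7,832.04

$7,832.04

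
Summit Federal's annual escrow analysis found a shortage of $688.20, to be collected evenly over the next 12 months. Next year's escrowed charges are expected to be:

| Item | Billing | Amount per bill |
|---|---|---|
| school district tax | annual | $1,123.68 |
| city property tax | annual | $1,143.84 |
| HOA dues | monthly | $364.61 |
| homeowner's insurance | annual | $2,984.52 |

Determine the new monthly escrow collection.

School district tax = $1,123.68
City property tax = $1,143.84
HOA dues = $364.61 × 12 = $4,375.32
Homeowner's insurance = $2,984.52
Total annual escrow = $9,627.36
Base monthly escrow = $9,627.36 ÷ 12 = $802.28
Shortage per month = $688.20 / 12 = $57.35
New monthly escrow = $802.28 + $57.35 = $859.63

$859.63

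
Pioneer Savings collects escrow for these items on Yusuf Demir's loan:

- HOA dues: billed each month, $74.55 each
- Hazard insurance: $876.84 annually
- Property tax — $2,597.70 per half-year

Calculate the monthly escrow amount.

HOA dues — $74.55 × 12 = $894.60 per year
Hazard insurance — $876.84 per year
Property tax — $2,597.70 × 2 = $5,195.40 per year
Total per year = $6,966.84
Monthly escrow = $6,966.84 ÷ 12 = $580.57

$580.57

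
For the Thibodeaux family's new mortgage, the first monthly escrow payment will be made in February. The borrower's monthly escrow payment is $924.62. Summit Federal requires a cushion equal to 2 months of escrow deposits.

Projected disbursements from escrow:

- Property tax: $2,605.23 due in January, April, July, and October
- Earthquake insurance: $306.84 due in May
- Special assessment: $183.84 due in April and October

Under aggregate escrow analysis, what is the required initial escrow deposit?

Cushion = 2 × $924.62 = $1,849.24
Trial balance (start $0, +$924.62 each month, − disbursements):
  Feb: +$924.62 → $924.62
  Mar: +$924.62 → $1,849.24
  Apr: +$924.62 − $2,789.07 → -$15.21
  May: +$924.62 − $306.84 → $602.57
  Jun: +$924.62 → $1,527.19
  Jul: +$924.62 − $2,605.23 → -$153.42
  Aug: +$924.62 → $771.20
  Sep: +$924.62 → $1,695.82
  Oct: +$924.62 − $2,789.07 → -$168.63
  Nov: +$924.62 → $755.99
  Dec: +$924.62 → $1,680.61
  Jan: +$924.62 − $2,605.23 → $0.00
Lowest trial balance = -$168.63 (Oct)
Initial deposit = cushion − low point = $1,849.24 − (-$168.63) = $2,017.87

$2,017.87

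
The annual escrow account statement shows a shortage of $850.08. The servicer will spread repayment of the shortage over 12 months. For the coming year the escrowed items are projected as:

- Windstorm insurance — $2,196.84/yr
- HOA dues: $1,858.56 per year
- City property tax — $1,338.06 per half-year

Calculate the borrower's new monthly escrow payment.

Windstorm insurance: $2,196.84 per year
HOA dues: $1,858.56 per year
City property tax: $1,338.06 × 2 = $2,676.12 per year
Annual escrow total = $6,731.52
Base monthly escrow = $6,731.52 ÷ 12 = $560.96
Shortage spread = $850.08 ÷ 12 = $70.84/mo
Adjusted monthly = $560.96 + $70.84 = $631.80

$631.80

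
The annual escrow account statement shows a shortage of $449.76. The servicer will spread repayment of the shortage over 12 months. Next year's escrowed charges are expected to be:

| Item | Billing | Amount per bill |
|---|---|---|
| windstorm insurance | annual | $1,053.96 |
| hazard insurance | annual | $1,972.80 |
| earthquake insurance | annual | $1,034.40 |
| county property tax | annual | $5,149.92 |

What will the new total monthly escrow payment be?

$805.07

Windstorm insurance: $1,053.96
Hazard insurance: $1,972.80
Earthquake insurance: $1,034.40
County property tax: $5,149.92
Annual escrow total = $9,211.08
Per month = $9,211.08 ÷ 12 = $767.59
Monthly shortage recovery: $449.76 ÷ 12 = $37.48
Adjusted monthly = $767.59 + $37.48 = $805.07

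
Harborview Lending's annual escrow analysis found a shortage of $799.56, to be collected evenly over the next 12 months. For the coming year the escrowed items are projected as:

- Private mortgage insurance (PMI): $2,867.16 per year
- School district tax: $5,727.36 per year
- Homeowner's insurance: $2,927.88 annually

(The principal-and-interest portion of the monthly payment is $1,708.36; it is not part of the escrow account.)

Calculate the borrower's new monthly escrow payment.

Private mortgage insurance (PMI) — $2,867.16
School district tax — $5,727.36
Homeowner's insurance — $2,927.88
Combined annual = $2,867.16 + $5,727.36 + $2,927.88 = $11,522.40
Monthly = $11,522.40 ÷ 12 = $960.20
Monthly shortage recovery: $799.56 ÷ 12 = $66.63
New monthly escrow = $960.20 + $66.63 = $1,026.83

$1,026.83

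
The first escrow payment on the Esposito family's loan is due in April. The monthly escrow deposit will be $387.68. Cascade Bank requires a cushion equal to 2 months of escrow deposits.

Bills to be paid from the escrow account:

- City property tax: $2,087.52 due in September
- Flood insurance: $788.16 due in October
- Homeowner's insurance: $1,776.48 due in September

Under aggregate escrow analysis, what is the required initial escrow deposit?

$2,713.76

Cushion = 2 × $387.68 = $775.36
Trial balance (start $0, +$387.68 each month, − disbursements):
  Apr: +$387.68 → $387.68
  May: +$387.68 → $775.36
  Jun: +$387.68 → $1,163.04
  Jul: +$387.68 → $1,550.72
  Aug: +$387.68 → $1,938.40
  Sep: +$387.68 − $3,864.00 → -$1,537.92
  Oct: +$387.68 − $788.16 → -$1,938.40
  Nov: +$387.68 → -$1,550.72
  Dec: +$387.68 → -$1,163.04
  Jan: +$387.68 → -$775.36
  Feb: +$387.68 → -$387.68
  Mar: +$387.68 → $0.00
Lowest trial balance = -$1,938.40 (Oct)
Initial deposit = cushion − low point = $775.36 − (-$1,938.40) = $2,713.76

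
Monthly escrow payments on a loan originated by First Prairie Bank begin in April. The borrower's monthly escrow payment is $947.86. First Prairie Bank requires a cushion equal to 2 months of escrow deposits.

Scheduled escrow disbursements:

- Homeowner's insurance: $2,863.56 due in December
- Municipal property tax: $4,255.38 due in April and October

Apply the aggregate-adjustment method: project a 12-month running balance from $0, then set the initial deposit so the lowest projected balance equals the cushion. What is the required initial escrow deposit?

Cushion = 2 × $947.86 = $1,895.72
Trial balance (start $0, +$947.86 each month, − disbursements):
  Apr: +$947.86 − $4,255.38 → -$3,307.52
  May: +$947.86 → -$2,359.66
  Jun: +$947.86 → -$1,411.80
  Jul: +$947.86 → -$463.94
  Aug: +$947.86 → $483.92
  Sep: +$947.86 → $1,431.78
  Oct: +$947.86 − $4,255.38 → -$1,875.74
  Nov: +$947.86 → -$927.88
  Dec: +$947.86 − $2,863.56 → -$2,843.58
  Jan: +$947.86 → -$1,895.72
  Feb: +$947.86 → -$947.86
  Mar: +$947.86 → $0.00
Lowest trial balance = -$3,307.52 (Apr)
Initial deposit = cushion − low point = $1,895.72 − (-$3,307.52) = $5,203.24

$5,203.24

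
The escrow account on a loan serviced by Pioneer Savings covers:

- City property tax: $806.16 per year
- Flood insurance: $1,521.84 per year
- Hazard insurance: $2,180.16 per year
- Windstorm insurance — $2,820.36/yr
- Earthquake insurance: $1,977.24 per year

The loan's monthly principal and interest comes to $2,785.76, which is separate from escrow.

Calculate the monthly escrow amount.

$775.48

City property tax — $806.16 annually
Flood insurance — $1,521.84 annually
Hazard insurance — $2,180.16 annually
Windstorm insurance — $2,820.36 annually
Earthquake insurance — $1,977.24 annually
Combined annual = $806.16 + $1,521.84 + $2,180.16 + $2,820.36 + $1,977.24 = $9,305.76
Base monthly escrow = $9,305.76 / 12 = $775.48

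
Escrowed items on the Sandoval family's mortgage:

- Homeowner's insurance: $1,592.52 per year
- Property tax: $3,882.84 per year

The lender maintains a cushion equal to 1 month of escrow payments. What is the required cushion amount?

$456.28

Homeowner's insurance = $1,592.52 annually
Property tax = $3,882.84 annually
Total annual escrow = $5,475.36
Monthly escrow = $5,475.36 / 12 = $456.28
Required cushion = 1 × $456.28 = $456.28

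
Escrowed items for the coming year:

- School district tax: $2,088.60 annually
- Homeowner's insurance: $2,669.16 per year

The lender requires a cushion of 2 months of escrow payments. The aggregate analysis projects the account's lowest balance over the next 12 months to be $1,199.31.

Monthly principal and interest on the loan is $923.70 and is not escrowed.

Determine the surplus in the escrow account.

School district tax = $2,088.60 per year
Homeowner's insurance = $2,669.16 per year
Total annual escrow = $2,088.60 + $2,669.16 = $4,757.76
Monthly = $4,757.76 ÷ 12 = $396.48
Required reserve = 2 × $396.48 = $792.96
Surplus = $1,199.31 − $792.96 = $406.35

$406.35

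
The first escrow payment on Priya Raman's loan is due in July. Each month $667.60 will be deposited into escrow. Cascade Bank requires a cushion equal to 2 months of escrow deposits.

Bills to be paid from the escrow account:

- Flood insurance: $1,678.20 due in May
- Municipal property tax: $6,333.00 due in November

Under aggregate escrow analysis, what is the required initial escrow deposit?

Cushion = 2 × $667.60 = $1,335.20
Trial balance (start $0, +$667.60 each month, − disbursements):
  Jul: +$667.60 → $667.60
  Aug: +$667.60 → $1,335.20
  Sep: +$667.60 → $2,002.80
  Oct: +$667.60 → $2,670.40
  Nov: +$667.60 − $6,333.00 → -$2,995.00
  Dec: +$667.60 → -$2,327.40
  Jan: +$667.60 → -$1,659.80
  Feb: +$667.60 → -$992.20
  Mar: +$667.60 → -$324.60
  Apr: +$667.60 → $343.00
  May: +$667.60 − $1,678.20 → -$667.60
  Jun: +$667.60 → $0.00
Lowest trial balance = -$2,995.00 (Nov)
Initial deposit = cushion − low point = $1,335.20 − (-$2,995.00) = $4,330.20

$4,330.20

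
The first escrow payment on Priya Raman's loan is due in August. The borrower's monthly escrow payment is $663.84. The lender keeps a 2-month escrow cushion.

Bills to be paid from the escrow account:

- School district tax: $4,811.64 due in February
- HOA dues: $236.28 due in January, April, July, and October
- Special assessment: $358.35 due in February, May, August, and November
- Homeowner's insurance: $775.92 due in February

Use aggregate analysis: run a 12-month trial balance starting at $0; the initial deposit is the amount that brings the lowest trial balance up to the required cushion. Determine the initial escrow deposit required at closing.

Cushion = 2 × $663.84 = $1,327.68
Trial balance (start $0, +$663.84 each month, − disbursements):
  Aug: +$663.84 − $358.35 → $305.49
  Sep: +$663.84 → $969.33
  Oct: +$663.84 − $236.28 → $1,396.89
  Nov: +$663.84 − $358.35 → $1,702.38
  Dec: +$663.84 → $2,366.22
  Jan: +$663.84 − $236.28 → $2,793.78
  Feb: +$663.84 − $5,945.91 → -$2,488.29
  Mar: +$663.84 → -$1,824.45
  Apr: +$663.84 − $236.28 → -$1,396.89
  May: +$663.84 − $358.35 → -$1,091.40
  Jun: +$663.84 → -$427.56
  Jul: +$663.84 − $236.28 → $0.00
Lowest trial balance = -$2,488.29 (Feb)
Initial deposit = cushion − low point = $1,327.68 − (-$2,488.29) = $3,815.97

$3,815.97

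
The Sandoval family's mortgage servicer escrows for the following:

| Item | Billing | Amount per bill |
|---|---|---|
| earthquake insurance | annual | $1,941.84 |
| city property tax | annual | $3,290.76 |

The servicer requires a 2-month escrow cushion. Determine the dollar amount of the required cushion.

Earthquake insurance — $1,941.84 per year
City property tax — $3,290.76 per year
Total per year = $5,232.60
Monthly = $5,232.60 / 12 = $436.05
Required cushion = 2 × $436.05 = $872.10

$872.10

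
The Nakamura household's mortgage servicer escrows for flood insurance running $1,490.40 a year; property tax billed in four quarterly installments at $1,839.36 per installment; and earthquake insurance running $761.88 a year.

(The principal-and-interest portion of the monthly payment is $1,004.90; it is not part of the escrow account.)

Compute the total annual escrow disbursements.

Flood insurance = $1,490.40 annually
Property tax = $1,839.36 × 4 = $7,357.44 annually
Earthquake insurance = $761.88 annually
Yearly total = $1,490.40 + $7,357.44 + $761.88 = $9,609.72

$9,609.72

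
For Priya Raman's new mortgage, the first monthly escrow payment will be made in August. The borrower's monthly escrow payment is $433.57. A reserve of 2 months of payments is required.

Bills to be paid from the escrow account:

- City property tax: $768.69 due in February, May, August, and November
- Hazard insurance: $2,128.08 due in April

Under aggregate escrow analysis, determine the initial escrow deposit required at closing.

Cushion = 2 × $433.57 = $867.14
Trial balance (start $0, +$433.57 each month, − disbursements):
  Aug: +$433.57 − $768.69 → -$335.12
  Sep: +$433.57 → $98.45
  Oct: +$433.57 → $532.02
  Nov: +$433.57 − $768.69 → $196.90
  Dec: +$433.57 → $630.47
  Jan: +$433.57 → $1,064.04
  Feb: +$433.57 − $768.69 → $728.92
  Mar: +$433.57 → $1,162.49
  Apr: +$433.57 − $2,128.08 → -$532.02
  May: +$433.57 − $768.69 → -$867.14
  Jun: +$433.57 → -$433.57
  Jul: +$433.57 → $0.00
Lowest trial balance = -$867.14 (May)
Initial deposit = cushion − low point = $867.14 − (-$867.14) = $1,734.28

$1,734.28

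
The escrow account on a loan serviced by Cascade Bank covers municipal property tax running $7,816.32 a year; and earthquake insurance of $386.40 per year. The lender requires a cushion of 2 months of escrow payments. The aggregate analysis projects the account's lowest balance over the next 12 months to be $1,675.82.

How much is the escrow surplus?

$308.70

Municipal property tax — $7,816.32
Earthquake insurance — $386.40
Annual escrow total = $8,202.72
Base monthly escrow = $8,202.72 ÷ 12 = $683.56
Cushion = 2 × $683.56 = $1,367.12
Excess over cushion: $1,675.82 − $1,367.12 = $308.70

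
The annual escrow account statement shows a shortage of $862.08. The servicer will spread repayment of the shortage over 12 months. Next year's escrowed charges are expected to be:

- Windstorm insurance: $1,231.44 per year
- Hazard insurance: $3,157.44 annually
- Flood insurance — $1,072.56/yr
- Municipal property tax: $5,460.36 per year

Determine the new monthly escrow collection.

$981.99

Windstorm insurance = $1,231.44
Hazard insurance = $3,157.44
Flood insurance = $1,072.56
Municipal property tax = $5,460.36
Total annual escrow = $1,231.44 + $3,157.44 + $1,072.56 + $5,460.36 = $10,921.80
Monthly = $10,921.80 ÷ 12 = $910.15
Shortage per month = $862.08 / 12 = $71.84
New monthly escrow = $910.15 + $71.84 = $981.99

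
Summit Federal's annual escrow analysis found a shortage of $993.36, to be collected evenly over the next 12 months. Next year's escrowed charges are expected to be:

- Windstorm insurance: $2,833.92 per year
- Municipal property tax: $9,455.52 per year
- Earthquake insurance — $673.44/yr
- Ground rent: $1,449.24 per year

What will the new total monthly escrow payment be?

$1,283.79

Windstorm insurance = $2,833.92 per year
Municipal property tax = $9,455.52 per year
Earthquake insurance = $673.44 per year
Ground rent = $1,449.24 per year
Combined annual = $14,412.12
Per month = $14,412.12 / 12 = $1,201.01
Monthly shortage recovery: $993.36 / 12 = $82.78
New monthly escrow = $1,201.01 + $82.78 = $1,283.79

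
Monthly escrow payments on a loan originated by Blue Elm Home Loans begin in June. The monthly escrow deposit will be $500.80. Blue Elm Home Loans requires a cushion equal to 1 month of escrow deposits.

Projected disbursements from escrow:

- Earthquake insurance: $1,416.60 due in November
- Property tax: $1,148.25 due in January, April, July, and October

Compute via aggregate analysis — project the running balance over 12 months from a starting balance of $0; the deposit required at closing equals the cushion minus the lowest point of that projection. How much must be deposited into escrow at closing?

$1,355.75

Cushion = 1 × $500.80 = $500.80
Trial balance (start $0, +$500.80 each month, − disbursements):
  Jun: +$500.80 → $500.80
  Jul: +$500.80 − $1,148.25 → -$146.65
  Aug: +$500.80 → $354.15
  Sep: +$500.80 → $854.95
  Oct: +$500.80 − $1,148.25 → $207.50
  Nov: +$500.80 − $1,416.60 → -$708.30
  Dec: +$500.80 → -$207.50
  Jan: +$500.80 − $1,148.25 → -$854.95
  Feb: +$500.80 → -$354.15
  Mar: +$500.80 → $146.65
  Apr: +$500.80 − $1,148.25 → -$500.80
  May: +$500.80 → $0.00
Lowest trial balance = -$854.95 (Jan)
Initial deposit = cushion − low point = $500.80 − (-$854.95) = $1,355.75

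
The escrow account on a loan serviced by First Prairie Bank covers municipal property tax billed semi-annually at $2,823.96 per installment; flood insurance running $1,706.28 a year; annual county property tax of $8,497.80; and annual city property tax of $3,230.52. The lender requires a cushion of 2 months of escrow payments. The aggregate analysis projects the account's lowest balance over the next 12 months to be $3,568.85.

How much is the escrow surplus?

$388.43

Municipal property tax: $2,823.96 × 2 = $5,647.92 per year
Flood insurance: $1,706.28 per year
County property tax: $8,497.80 per year
City property tax: $3,230.52 per year
Total per year = $19,082.52
Per month = $19,082.52 ÷ 12 = $1,590.21
Cushion = 2 × $1,590.21 = $3,180.42
Surplus = $3,568.85 − $3,180.42 = $388.43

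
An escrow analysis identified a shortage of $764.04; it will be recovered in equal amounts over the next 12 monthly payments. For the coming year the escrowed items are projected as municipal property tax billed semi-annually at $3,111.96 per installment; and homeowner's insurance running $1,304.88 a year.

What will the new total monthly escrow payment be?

Municipal property tax — $3,111.96 × 2 = $6,223.92
Homeowner's insurance — $1,304.88
Annual escrow total = $6,223.92 + $1,304.88 = $7,528.80
Monthly = $7,528.80 ÷ 12 = $627.40
Shortage spread = $764.04 / 12 = $63.67/mo
New monthly escrow = $627.40 + $63.67 = $691.07

$691.07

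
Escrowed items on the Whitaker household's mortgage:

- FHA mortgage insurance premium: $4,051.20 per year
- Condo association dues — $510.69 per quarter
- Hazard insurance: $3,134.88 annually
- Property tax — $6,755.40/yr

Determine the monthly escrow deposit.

FHA mortgage insurance premium — $4,051.20
Condo association dues — $510.69 × 4 = $2,042.76
Hazard insurance — $3,134.88
Property tax — $6,755.40
Yearly total = $15,984.24
Monthly = $15,984.24 ÷ 12 = $1,332.02

$1,332.02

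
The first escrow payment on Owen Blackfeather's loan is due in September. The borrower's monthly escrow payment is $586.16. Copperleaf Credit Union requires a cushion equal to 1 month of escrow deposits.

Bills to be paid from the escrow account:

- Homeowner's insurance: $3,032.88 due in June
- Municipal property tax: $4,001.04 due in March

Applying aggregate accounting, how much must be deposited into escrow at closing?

$1,758.48

Cushion = 1 × $586.16 = $586.16
Trial balance (start $0, +$586.16 each month, − disbursements):
  Sep: +$586.16 → $586.16
  Oct: +$586.16 → $1,172.32
  Nov: +$586.16 → $1,758.48
  Dec: +$586.16 → $2,344.64
  Jan: +$586.16 → $2,930.80
  Feb: +$586.16 → $3,516.96
  Mar: +$586.16 − $4,001.04 → $102.08
  Apr: +$586.16 → $688.24
  May: +$586.16 → $1,274.40
  Jun: +$586.16 − $3,032.88 → -$1,172.32
  Jul: +$586.16 → -$586.16
  Aug: +$586.16 → $0.00
Lowest trial balance = -$1,172.32 (Jun)
Initial deposit = cushion − low point = $586.16 − (-$1,172.32) = $1,758.48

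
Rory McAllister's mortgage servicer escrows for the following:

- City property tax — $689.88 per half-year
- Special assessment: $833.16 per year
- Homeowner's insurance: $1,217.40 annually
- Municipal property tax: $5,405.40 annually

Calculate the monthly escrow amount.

$736.31

City property tax = $689.88 × 2 = $1,379.76/yr
Special assessment = $833.16/yr
Homeowner's insurance = $1,217.40/yr
Municipal property tax = $5,405.40/yr
Annual escrow total = $1,379.76 + $833.16 + $1,217.40 + $5,405.40 = $8,835.72
Base monthly escrow = $8,835.72 / 12 = $736.31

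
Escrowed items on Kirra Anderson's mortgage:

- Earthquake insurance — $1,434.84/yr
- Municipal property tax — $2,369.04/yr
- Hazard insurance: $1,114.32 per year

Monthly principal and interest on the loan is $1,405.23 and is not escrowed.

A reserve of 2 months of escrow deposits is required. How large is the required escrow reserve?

Earthquake insurance: $1,434.84
Municipal property tax: $2,369.04
Hazard insurance: $1,114.32
Total annual escrow = $1,434.84 + $2,369.04 + $1,114.32 = $4,918.20
Base monthly escrow = $4,918.20 / 12 = $409.85
Cushion = 2 × $409.85 = $819.70

$819.70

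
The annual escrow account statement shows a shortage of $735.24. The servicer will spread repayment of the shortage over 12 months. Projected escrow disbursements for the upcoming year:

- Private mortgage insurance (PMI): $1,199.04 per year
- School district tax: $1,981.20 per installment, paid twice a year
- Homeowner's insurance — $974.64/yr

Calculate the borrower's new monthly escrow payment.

$572.61

Private mortgage insurance (PMI): $1,199.04/yr
School district tax: $1,981.20 × 2 = $3,962.40/yr
Homeowner's insurance: $974.64/yr
Annual escrow total = $1,199.04 + $3,962.40 + $974.64 = $6,136.08
Per month = $6,136.08 ÷ 12 = $511.34
Shortage per month = $735.24 / 12 = $61.27
Adjusted monthly = $511.34 + $61.27 = $572.61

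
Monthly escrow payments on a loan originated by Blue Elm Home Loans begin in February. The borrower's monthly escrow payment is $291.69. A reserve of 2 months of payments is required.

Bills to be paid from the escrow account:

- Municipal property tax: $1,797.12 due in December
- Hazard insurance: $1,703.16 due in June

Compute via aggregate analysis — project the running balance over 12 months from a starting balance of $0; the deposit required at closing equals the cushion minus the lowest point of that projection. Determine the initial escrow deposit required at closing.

Cushion = 2 × $291.69 = $583.38
Trial balance (start $0, +$291.69 each month, − disbursements):
  Feb: +$291.69 → $291.69
  Mar: +$291.69 → $583.38
  Apr: +$291.69 → $875.07
  May: +$291.69 → $1,166.76
  Jun: +$291.69 − $1,703.16 → -$244.71
  Jul: +$291.69 → $46.98
  Aug: +$291.69 → $338.67
  Sep: +$291.69 → $630.36
  Oct: +$291.69 → $922.05
  Nov: +$291.69 → $1,213.74
  Dec: +$291.69 − $1,797.12 → -$291.69
  Jan: +$291.69 → $0.00
Lowest trial balance = -$291.69 (Dec)
Initial deposit = cushion − low point = $583.38 − (-$291.69) = $875.07

$875.07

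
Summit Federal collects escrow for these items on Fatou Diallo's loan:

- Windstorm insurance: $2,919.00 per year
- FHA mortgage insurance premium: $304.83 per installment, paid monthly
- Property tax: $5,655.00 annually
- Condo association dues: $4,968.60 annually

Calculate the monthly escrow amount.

Windstorm insurance = $2,919.00/yr
FHA mortgage insurance premium = $304.83 × 12 = $3,657.96/yr
Property tax = $5,655.00/yr
Condo association dues = $4,968.60/yr
Total per year = $17,200.56
Monthly escrow = $17,200.56 / 12 = $1,433.38

$1,433.38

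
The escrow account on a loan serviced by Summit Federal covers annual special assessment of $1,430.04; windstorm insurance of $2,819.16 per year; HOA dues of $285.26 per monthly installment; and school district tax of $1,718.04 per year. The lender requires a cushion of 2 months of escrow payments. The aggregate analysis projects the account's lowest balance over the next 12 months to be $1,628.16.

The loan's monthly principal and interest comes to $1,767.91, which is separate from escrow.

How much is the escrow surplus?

Special assessment — $1,430.04 per year
Windstorm insurance — $2,819.16 per year
HOA dues — $285.26 × 12 = $3,423.12 per year
School district tax — $1,718.04 per year
Total annual escrow = $9,390.36
Monthly = $9,390.36 / 12 = $782.53
Cushion = 2 × $782.53 = $1,565.06
Excess over cushion: $1,628.16 − $1,565.06 = $63.10

$63.10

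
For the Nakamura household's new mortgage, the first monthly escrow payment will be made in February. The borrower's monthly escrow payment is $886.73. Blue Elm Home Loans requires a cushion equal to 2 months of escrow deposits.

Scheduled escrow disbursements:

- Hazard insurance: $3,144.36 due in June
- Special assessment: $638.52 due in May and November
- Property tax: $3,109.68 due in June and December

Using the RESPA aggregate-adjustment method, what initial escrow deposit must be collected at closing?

Cushion = 2 × $886.73 = $1,773.46
Trial balance (start $0, +$886.73 each month, − disbursements):
  Feb: +$886.73 → $886.73
  Mar: +$886.73 → $1,773.46
  Apr: +$886.73 → $2,660.19
  May: +$886.73 − $638.52 → $2,908.40
  Jun: +$886.73 − $6,254.04 → -$2,458.91
  Jul: +$886.73 → -$1,572.18
  Aug: +$886.73 → -$685.45
  Sep: +$886.73 → $201.28
  Oct: +$886.73 → $1,088.01
  Nov: +$886.73 − $638.52 → $1,336.22
  Dec: +$886.73 − $3,109.68 → -$886.73
  Jan: +$886.73 → $0.00
Lowest trial balance = -$2,458.91 (Jun)
Initial deposit = cushion − low point = $1,773.46 − (-$2,458.91) = $4,232.37

$4,232.37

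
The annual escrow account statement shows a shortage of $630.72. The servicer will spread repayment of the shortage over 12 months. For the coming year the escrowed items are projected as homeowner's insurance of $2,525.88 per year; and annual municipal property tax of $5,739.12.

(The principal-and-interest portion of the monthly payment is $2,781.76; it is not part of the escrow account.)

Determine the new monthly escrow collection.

Homeowner's insurance — $2,525.88 per year
Municipal property tax — $5,739.12 per year
Total annual escrow = $2,525.88 + $5,739.12 = $8,265.00
Base monthly escrow = $8,265.00 ÷ 12 = $688.75
Shortage per month = $630.72 / 12 = $52.56
New monthly escrow = $688.75 + $52.56 = $741.31

$741.31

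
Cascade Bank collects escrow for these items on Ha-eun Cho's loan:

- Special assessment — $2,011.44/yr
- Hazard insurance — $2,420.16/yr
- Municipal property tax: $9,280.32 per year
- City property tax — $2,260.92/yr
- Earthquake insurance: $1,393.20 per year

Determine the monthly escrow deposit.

Special assessment — $2,011.44 annually
Hazard insurance — $2,420.16 annually
Municipal property tax — $9,280.32 annually
City property tax — $2,260.92 annually
Earthquake insurance — $1,393.20 annually
Total per year = $17,366.04
Monthly = $17,366.04 ÷ 12 = $1,447.17

$1,447.17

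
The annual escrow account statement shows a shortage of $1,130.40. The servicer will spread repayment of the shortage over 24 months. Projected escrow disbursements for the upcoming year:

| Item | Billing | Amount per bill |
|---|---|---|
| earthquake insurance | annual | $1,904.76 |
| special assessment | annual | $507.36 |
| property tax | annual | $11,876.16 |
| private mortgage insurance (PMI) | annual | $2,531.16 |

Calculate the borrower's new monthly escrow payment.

$1,448.72

Earthquake insurance: $1,904.76 per year
Special assessment: $507.36 per year
Property tax: $11,876.16 per year
Private mortgage insurance (PMI): $2,531.16 per year
Combined annual = $1,904.76 + $507.36 + $11,876.16 + $2,531.16 = $16,819.44
Base monthly escrow = $16,819.44 ÷ 12 = $1,401.62
Shortage spread = $1,130.40 ÷ 24 = $47.10/mo
New monthly escrow = $1,401.62 + $47.10 = $1,448.72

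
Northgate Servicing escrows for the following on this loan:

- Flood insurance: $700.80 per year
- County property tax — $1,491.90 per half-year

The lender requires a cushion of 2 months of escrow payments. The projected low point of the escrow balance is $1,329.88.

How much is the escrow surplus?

$715.78

Flood insurance: $700.80/yr
County property tax: $1,491.90 × 2 = $2,983.80/yr
Total annual escrow = $700.80 + $2,983.80 = $3,684.60
Per month = $3,684.60 ÷ 12 = $307.05
Cushion = 2 × $307.05 = $614.10
Excess over cushion: $1,329.88 − $614.10 = $715.78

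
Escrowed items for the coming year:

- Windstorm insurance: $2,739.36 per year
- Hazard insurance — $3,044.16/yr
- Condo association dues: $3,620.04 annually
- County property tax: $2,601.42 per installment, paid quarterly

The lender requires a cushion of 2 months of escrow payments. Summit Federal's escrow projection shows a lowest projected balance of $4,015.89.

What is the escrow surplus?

$714.35

Windstorm insurance: $2,739.36 annually
Hazard insurance: $3,044.16 annually
Condo association dues: $3,620.04 annually
County property tax: $2,601.42 × 4 = $10,405.68 annually
Yearly total = $19,809.24
Per month = $19,809.24 ÷ 12 = $1,650.77
Cushion = 2 × $1,650.77 = $3,301.54
Surplus = $4,015.89 − $3,301.54 = $714.35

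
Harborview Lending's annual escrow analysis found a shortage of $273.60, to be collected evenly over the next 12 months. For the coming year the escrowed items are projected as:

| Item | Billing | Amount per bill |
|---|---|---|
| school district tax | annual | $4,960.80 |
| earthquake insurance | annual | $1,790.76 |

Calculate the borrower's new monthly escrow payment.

School district tax = $4,960.80 annually
Earthquake insurance = $1,790.76 annually
Yearly total = $4,960.80 + $1,790.76 = $6,751.56
Monthly escrow = $6,751.56 ÷ 12 = $562.63
Shortage spread = $273.60 ÷ 12 = $22.80/mo
Adjusted monthly = $562.63 + $22.80 = $585.43

$585.43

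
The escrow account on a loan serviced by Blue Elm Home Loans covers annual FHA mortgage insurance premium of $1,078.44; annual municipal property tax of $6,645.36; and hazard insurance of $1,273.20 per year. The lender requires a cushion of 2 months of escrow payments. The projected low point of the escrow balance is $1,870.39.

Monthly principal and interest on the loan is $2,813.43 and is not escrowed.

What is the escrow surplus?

$370.89

FHA mortgage insurance premium: $1,078.44 annually
Municipal property tax: $6,645.36 annually
Hazard insurance: $1,273.20 annually
Total per year = $1,078.44 + $6,645.36 + $1,273.20 = $8,997.00
Monthly = $8,997.00 ÷ 12 = $749.75
Required reserve = 2 × $749.75 = $1,499.50
Surplus = $1,870.39 − $1,499.50 = $370.89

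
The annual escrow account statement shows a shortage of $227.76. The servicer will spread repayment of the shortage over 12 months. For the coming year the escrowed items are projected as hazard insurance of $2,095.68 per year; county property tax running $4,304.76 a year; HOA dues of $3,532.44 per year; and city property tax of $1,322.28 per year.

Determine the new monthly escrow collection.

Hazard insurance = $2,095.68 annually
County property tax = $4,304.76 annually
HOA dues = $3,532.44 annually
City property tax = $1,322.28 annually
Yearly total = $11,255.16
Per month = $11,255.16 / 12 = $937.93
Shortage per month = $227.76 / 12 = $18.98
Adjusted monthly = $937.93 + $18.98 = $956.91

$956.91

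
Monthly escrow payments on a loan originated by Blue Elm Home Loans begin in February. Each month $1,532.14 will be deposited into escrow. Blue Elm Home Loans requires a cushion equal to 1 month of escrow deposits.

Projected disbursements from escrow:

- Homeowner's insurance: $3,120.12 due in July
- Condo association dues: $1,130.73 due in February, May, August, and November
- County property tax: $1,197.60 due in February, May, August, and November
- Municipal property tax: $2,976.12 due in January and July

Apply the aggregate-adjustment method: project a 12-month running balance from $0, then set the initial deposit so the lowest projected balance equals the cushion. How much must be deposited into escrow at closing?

$3,888.39

Cushion = 1 × $1,532.14 = $1,532.14
Trial balance (start $0, +$1,532.14 each month, − disbursements):
  Feb: +$1,532.14 − $2,328.33 → -$796.19
  Mar: +$1,532.14 → $735.95
  Apr: +$1,532.14 → $2,268.09
  May: +$1,532.14 − $2,328.33 → $1,471.90
  Jun: +$1,532.14 → $3,004.04
  Jul: +$1,532.14 − $6,096.24 → -$1,560.06
  Aug: +$1,532.14 − $2,328.33 → -$2,356.25
  Sep: +$1,532.14 → -$824.11
  Oct: +$1,532.14 → $708.03
  Nov: +$1,532.14 − $2,328.33 → -$88.16
  Dec: +$1,532.14 → $1,443.98
  Jan: +$1,532.14 − $2,976.12 → $0.00
Lowest trial balance = -$2,356.25 (Aug)
Initial deposit = cushion − low point = $1,532.14 − (-$2,356.25) = $3,888.39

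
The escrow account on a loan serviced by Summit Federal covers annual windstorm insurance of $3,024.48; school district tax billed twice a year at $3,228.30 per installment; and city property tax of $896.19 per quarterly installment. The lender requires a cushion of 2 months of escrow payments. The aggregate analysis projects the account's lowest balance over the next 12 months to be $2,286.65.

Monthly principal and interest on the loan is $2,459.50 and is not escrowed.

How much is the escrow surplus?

$109.01

Windstorm insurance = $3,024.48 per year
School district tax = $3,228.30 × 2 = $6,456.60 per year
City property tax = $896.19 × 4 = $3,584.76 per year
Total annual escrow = $3,024.48 + $6,456.60 + $3,584.76 = $13,065.84
Per month = $13,065.84 ÷ 12 = $1,088.82
Cushion = 2 × $1,088.82 = $2,177.64
Excess over cushion: $2,286.65 − $2,177.64 = $109.01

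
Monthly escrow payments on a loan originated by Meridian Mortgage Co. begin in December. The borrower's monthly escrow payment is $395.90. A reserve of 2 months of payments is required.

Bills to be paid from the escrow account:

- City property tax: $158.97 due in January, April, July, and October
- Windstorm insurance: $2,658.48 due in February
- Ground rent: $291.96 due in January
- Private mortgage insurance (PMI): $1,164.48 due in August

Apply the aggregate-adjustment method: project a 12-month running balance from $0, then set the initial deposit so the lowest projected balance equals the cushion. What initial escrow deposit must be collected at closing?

Cushion = 2 × $395.90 = $791.80
Trial balance (start $0, +$395.90 each month, − disbursements):
  Dec: +$395.90 → $395.90
  Jan: +$395.90 − $450.93 → $340.87
  Feb: +$395.90 − $2,658.48 → -$1,921.71
  Mar: +$395.90 → -$1,525.81
  Apr: +$395.90 − $158.97 → -$1,288.88
  May: +$395.90 → -$892.98
  Jun: +$395.90 → -$497.08
  Jul: +$395.90 − $158.97 → -$260.15
  Aug: +$395.90 − $1,164.48 → -$1,028.73
  Sep: +$395.90 → -$632.83
  Oct: +$395.90 − $158.97 → -$395.90
  Nov: +$395.90 → $0.00
Lowest trial balance = -$1,921.71 (Feb)
Initial deposit = cushion − low point = $791.80 − (-$1,921.71) = $2,713.51

$2,713.51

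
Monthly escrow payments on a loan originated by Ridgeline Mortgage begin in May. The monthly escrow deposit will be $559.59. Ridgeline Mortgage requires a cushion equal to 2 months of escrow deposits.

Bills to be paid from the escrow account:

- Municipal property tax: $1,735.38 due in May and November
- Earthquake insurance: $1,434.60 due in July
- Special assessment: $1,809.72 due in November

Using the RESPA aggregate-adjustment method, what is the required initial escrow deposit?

Cushion = 2 × $559.59 = $1,119.18
Trial balance (start $0, +$559.59 each month, − disbursements):
  May: +$559.59 − $1,735.38 → -$1,175.79
  Jun: +$559.59 → -$616.20
  Jul: +$559.59 − $1,434.60 → -$1,491.21
  Aug: +$559.59 → -$931.62
  Sep: +$559.59 → -$372.03
  Oct: +$559.59 → $187.56
  Nov: +$559.59 − $3,545.10 → -$2,797.95
  Dec: +$559.59 → -$2,238.36
  Jan: +$559.59 → -$1,678.77
  Feb: +$559.59 → -$1,119.18
  Mar: +$559.59 → -$559.59
  Apr: +$559.59 → $0.00
Lowest trial balance = -$2,797.95 (Nov)
Initial deposit = cushion − low point = $1,119.18 − (-$2,797.95) = $3,917.13

$3,917.13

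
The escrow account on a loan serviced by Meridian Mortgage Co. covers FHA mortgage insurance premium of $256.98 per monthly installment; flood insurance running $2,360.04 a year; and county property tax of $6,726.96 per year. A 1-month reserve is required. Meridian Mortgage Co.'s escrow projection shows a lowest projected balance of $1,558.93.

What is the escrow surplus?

$544.70

FHA mortgage insurance premium — $256.98 × 12 = $3,083.76
Flood insurance — $2,360.04
County property tax — $6,726.96
Total annual escrow = $3,083.76 + $2,360.04 + $6,726.96 = $12,170.76
Base monthly escrow = $12,170.76 / 12 = $1,014.23
Required cushion = 1 × $1,014.23 = $1,014.23
Excess over cushion: $1,558.93 − $1,014.23 = $544.70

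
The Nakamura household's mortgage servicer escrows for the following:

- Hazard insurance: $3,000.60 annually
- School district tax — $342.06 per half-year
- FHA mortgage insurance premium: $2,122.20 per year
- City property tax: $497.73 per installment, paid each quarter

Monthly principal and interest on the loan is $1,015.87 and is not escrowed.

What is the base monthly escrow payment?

Hazard insurance = $3,000.60/yr
School district tax = $342.06 × 2 = $684.12/yr
FHA mortgage insurance premium = $2,122.20/yr
City property tax = $497.73 × 4 = $1,990.92/yr
Total annual escrow = $7,797.84
Base monthly escrow = $7,797.84 ÷ 12 = $649.82

$649.82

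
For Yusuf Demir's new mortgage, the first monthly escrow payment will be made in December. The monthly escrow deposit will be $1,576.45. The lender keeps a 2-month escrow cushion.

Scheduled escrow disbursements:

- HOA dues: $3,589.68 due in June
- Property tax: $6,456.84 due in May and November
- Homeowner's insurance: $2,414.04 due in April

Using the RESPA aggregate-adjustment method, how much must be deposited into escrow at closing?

Cushion = 2 × $1,576.45 = $3,152.90
Trial balance (start $0, +$1,576.45 each month, − disbursements):
  Dec: +$1,576.45 → $1,576.45
  Jan: +$1,576.45 → $3,152.90
  Feb: +$1,576.45 → $4,729.35
  Mar: +$1,576.45 → $6,305.80
  Apr: +$1,576.45 − $2,414.04 → $5,468.21
  May: +$1,576.45 − $6,456.84 → $587.82
  Jun: +$1,576.45 − $3,589.68 → -$1,425.41
  Jul: +$1,576.45 → $151.04
  Aug: +$1,576.45 → $1,727.49
  Sep: +$1,576.45 → $3,303.94
  Oct: +$1,576.45 → $4,880.39
  Nov: +$1,576.45 − $6,456.84 → $0.00
Lowest trial balance = -$1,425.41 (Jun)
Initial deposit = cushion − low point = $3,152.90 − (-$1,425.41) = $4,578.31

$4,578.31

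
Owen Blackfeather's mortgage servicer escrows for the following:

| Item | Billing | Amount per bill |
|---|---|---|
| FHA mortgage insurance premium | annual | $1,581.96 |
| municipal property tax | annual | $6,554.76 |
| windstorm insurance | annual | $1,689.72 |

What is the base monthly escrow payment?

FHA mortgage insurance premium: $1,581.96 per year
Municipal property tax: $6,554.76 per year
Windstorm insurance: $1,689.72 per year
Yearly total = $1,581.96 + $6,554.76 + $1,689.72 = $9,826.44
Per month = $9,826.44 ÷ 12 = $818.87

$818.87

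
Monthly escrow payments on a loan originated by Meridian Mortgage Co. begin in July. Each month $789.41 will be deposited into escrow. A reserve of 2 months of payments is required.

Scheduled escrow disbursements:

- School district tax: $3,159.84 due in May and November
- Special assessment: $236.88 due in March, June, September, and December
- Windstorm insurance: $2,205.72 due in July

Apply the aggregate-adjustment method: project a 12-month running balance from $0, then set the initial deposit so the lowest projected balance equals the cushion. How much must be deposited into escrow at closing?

$3,234.21

Cushion = 2 × $789.41 = $1,578.82
Trial balance (start $0, +$789.41 each month, − disbursements):
  Jul: +$789.41 − $2,205.72 → -$1,416.31
  Aug: +$789.41 → -$626.90
  Sep: +$789.41 − $236.88 → -$74.37
  Oct: +$789.41 → $715.04
  Nov: +$789.41 − $3,159.84 → -$1,655.39
  Dec: +$789.41 − $236.88 → -$1,102.86
  Jan: +$789.41 → -$313.45
  Feb: +$789.41 → $475.96
  Mar: +$789.41 − $236.88 → $1,028.49
  Apr: +$789.41 → $1,817.90
  May: +$789.41 − $3,159.84 → -$552.53
  Jun: +$789.41 − $236.88 → $0.00
Lowest trial balance = -$1,655.39 (Nov)
Initial deposit = cushion − low point = $1,578.82 − (-$1,655.39) = $3,234.21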